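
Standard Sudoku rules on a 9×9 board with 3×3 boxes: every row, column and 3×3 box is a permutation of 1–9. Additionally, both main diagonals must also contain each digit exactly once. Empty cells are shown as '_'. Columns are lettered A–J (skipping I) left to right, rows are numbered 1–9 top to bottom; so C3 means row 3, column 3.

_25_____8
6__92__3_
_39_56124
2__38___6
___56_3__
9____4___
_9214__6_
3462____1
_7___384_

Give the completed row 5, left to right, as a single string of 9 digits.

D6 = 7: row 6 has {4,9}; col 4 has {1,2,3,5,9}; box has {3,4,5,6,8}; anti-diagonal has {1,2,3,4,6,8} → only 7 remains.
E6 = 1: row 6 has {4,7,9}; col 5 has {2,4,5,6,8}; box has {3,4,5,6,7,8} → only 1 remains.
A9 = 5: row 9 has {3,4,7,8}; col 1 has {2,3,6,9}; box has {2,3,4,6,7,9}; anti-diagonal has {1,2,3,4,6,7,8} → only 5 remains.
C9 = 1: row 9 has {3,4,5,7,8}; col 3 has {2,5,6,9}; box has {2,3,4,5,6,7,9} → only 1 remains.
D9 = 6: row 9 has {1,3,4,5,7,8}; col 4 has {1,2,3,5,7,9}; box has {1,2,3,4} → only 6 remains.
E9 = 9: row 9 has {1,3,4,5,6,7,8}; col 5 has {1,2,4,5,6,8}; box has {1,2,3,4,6} → only 9 remains.
J9 = 2: row 9 has {1,3,4,5,6,7,8,9}; col 9 has {1,4,6,8}; box has {1,4,6,8}; main diagonal has {3,4,6,9} → only 2 remains.
D1 = 4: row 1 has {2,5,8}; col 4 has {1,2,3,5,6,7,9}; box has {2,5,6,9} → only 4 remains.
D3 = 8: row 3 has {1,2,3,4,5,6,9}; col 4 has {1,2,3,4,5,6,7,9}; box has {2,4,5,6,9} → only 8 remains.
F4 = 9: row 4 has {2,3,6,8}; col 6 has {3,4,6}; box has {1,3,4,5,6,7,8}; anti-diagonal has {1,2,3,4,5,6,7,8} → only 9 remains.
F5 = 2: row 5 has {3,5,6}; col 6 has {3,4,6,9}; box has {1,3,4,5,6,7,8,9} → only 2 remains.
J6 = 5: row 6 has {1,4,7,9}; col 9 has {1,2,4,6,8}; box has {3,6} → only 5 remains.
A7 = 8: row 7 has {1,2,4,6,9}; col 1 has {2,3,5,6,9}; box has {1,2,3,4,5,6,7,9} → only 8 remains.
E8 = 7: row 8 has {1,2,3,4,6}; col 5 has {1,2,4,5,6,8,9}; box has {1,2,3,4,6,9} → only 7 remains.
H8 = 5: row 8 has {1,2,3,4,6,7}; col 8 has {2,3,4,6}; box has {1,2,4,6,8}; main diagonal has {2,3,4,6,9} → only 5 remains.
E1 = 3: row 1 has {2,4,5,8}; col 5 has {1,2,4,5,6,7,8,9}; box has {2,4,5,6,8,9} → only 3 remains.
J2 = 7: row 2 has {2,3,6,9}; col 9 has {1,2,4,5,6,8}; box has {1,2,3,4,8} → only 7 remains.
A3 = 7: row 3 has {1,2,3,4,5,6,8,9}; col 1 has {2,3,5,6,8,9}; box has {2,3,5,6,9} → only 7 remains.
J5 = 9: row 5 has {2,3,5,6}; col 9 has {1,2,4,5,6,7,8}; box has {3,5,6} → only 9 remains.
G6 = 2: row 6 has {1,4,5,7,9}; col 7 has {1,3,8}; box has {3,5,6,9} → only 2 remains.
H6 = 8: row 6 has {1,2,4,5,7,9}; col 8 has {2,3,4,5,6}; box has {2,3,5,6,9} → only 8 remains.
F7 = 5: row 7 has {1,2,4,6,8,9}; col 6 has {2,3,4,6,9}; box has {1,2,3,4,6,7,9} → only 5 remains.
G7 = 7: row 7 has {1,2,4,5,6,8,9}; col 7 has {1,2,3,8}; box has {1,2,4,5,6,8}; main diagonal has {2,3,4,5,6,9} → only 7 remains.
J7 = 3: row 7 has {1,2,4,5,6,7,8,9}; col 9 has {1,2,4,5,6,7,8,9}; box has {1,2,4,5,6,7,8} → only 3 remains.
F8 = 8: row 8 has {1,2,3,4,5,6,7}; col 6 has {2,3,4,5,6,9}; box has {1,2,3,4,5,6,7,9} → only 8 remains.
G8 = 9: row 8 has {1,2,3,4,5,6,7,8}; col 7 has {1,2,3,7,8}; box has {1,2,3,4,5,6,7,8} → only 9 remains.
A1 = 1: row 1 has {2,3,4,5,8}; col 1 has {2,3,5,6,7,8,9}; box has {2,3,5,6,7,9}; main diagonal has {2,3,4,5,6,7,9} → only 1 remains.
F1 = 7: row 1 has {1,2,3,4,5,8}; col 6 has {2,3,4,5,6,8,9}; box has {2,3,4,5,6,8,9} → only 7 remains.
G1 = 6: row 1 has {1,2,3,4,5,7,8}; col 7 has {1,2,3,7,8,9}; box has {1,2,3,4,7,8} → only 6 remains.
H1 = 9: row 1 has {1,2,3,4,5,6,7,8}; col 8 has {2,3,4,5,6,8}; box has {1,2,3,4,6,7,8} → only 9 remains.
B2 = 8: row 2 has {2,3,6,7,9}; col 2 has {2,3,4,7,9}; box has {1,2,3,5,6,7,9}; main diagonal has {1,2,3,4,5,6,7,9} → only 8 remains.
C2 = 4: row 2 has {2,3,6,7,8,9}; col 3 has {1,2,5,6,9}; box has {1,2,3,5,6,7,8,9} → only 4 remains.
F2 = 1: row 2 has {2,3,4,6,7,8,9}; col 6 has {2,3,4,5,6,7,8,9}; box has {2,3,4,5,6,7,8,9} → only 1 remains.
G2 = 5: row 2 has {1,2,3,4,6,7,8,9}; col 7 has {1,2,3,6,7,8,9}; box has {1,2,3,4,6,7,8,9} → only 5 remains.
C4 = 7: row 4 has {2,3,6,8,9}; col 3 has {1,2,4,5,6,9}; box has {2,9} → only 7 remains.
G4 = 4: row 4 has {2,3,6,7,8,9}; col 7 has {1,2,3,5,6,7,8,9}; box has {2,3,5,6,8,9} → only 4 remains.
H4 = 1: row 4 has {2,3,4,6,7,8,9}; col 8 has {2,3,4,5,6,8,9}; box has {2,3,4,5,6,8,9} → only 1 remains.
A5 = 4: row 5 has {2,3,5,6,9}; col 1 has {1,2,3,5,6,7,8,9}; box has {2,7,9} → only 4 remains.
B5 = 1: row 5 has {2,3,4,5,6,9}; col 2 has {2,3,4,7,8,9}; box has {2,4,7,9} → only 1 remains.
C5 = 8: row 5 has {1,2,3,4,5,6,9}; col 3 has {1,2,4,5,6,7,9}; box has {1,2,4,7,9} → only 8 remains.
H5 = 7: row 5 has {1,2,3,4,5,6,8,9}; col 8 has {1,2,3,4,5,6,8,9}; box has {1,2,3,4,5,6,8,9} → only 7 remains.

418562379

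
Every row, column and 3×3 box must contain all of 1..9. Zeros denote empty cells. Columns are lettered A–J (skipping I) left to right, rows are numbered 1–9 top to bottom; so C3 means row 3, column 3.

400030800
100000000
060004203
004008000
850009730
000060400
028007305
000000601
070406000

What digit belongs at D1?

5

B1 = 9: row 1 has {3,4,8}; col 2 has {2,5,6,7}; box has {1,4,6} → only 9 remains.
G9 = 9: row 9 has {4,6,7}; col 7 has {2,3,4,6,7,8}; box has {1,3,5,6} → only 9 remains.
G2 = 5: row 2 has {1}; col 7 has {2,3,4,6,7,8,9}; box has {2,3,8} → only 5 remains.
G4 = 1: row 4 has {4,8}; col 7 has {2,3,4,5,6,7,8,9}; box has {3,4,7} → only 1 remains.
H7 = 4: row 7 has {2,3,5,7,8}; col 8 has {3}; box has {1,3,5,6,9} → only 4 remains.
F2 = 2: row 2 has {1,5}; col 6 has {4,6,7,8,9}; box has {3,4} → only 2 remains.
B4 = 3: row 4 has {1,4,8}; col 2 has {2,5,6,7,9}; box has {4,5,8} → only 3 remains.
B6 = 1: row 6 has {4,6}; col 2 has {2,3,5,6,7,9}; box has {3,4,5,8} → only 1 remains.
B8 = 4: row 8 has {1,6}; col 2 has {1,2,3,5,6,7,9}; box has {2,7,8} → only 4 remains.
B2 = 8: row 2 has {1,2,5}; col 2 has {1,2,3,4,5,6,7,9}; box has {1,4,6,9} → only 8 remains.
C1 = 2: in row 1, 2 can only go here (every other open cell in that row sees a 2).
C5 = 6: row 5 has {3,5,7,8,9}; col 3 has {2,4,8}; box has {1,3,4,5,8} → only 6 remains.
J5 = 2: row 5 has {3,5,6,7,8,9}; col 9 has {1,3,5}; box has {1,3,4,7} → only 2 remains.
J9 = 8: row 9 has {4,6,7,9}; col 9 has {1,2,3,5}; box has {1,3,4,5,6,9} → only 8 remains.
D5 = 1: row 5 has {2,3,5,6,7,8,9}; col 4 has {4}; box has {6,8,9} → only 1 remains.
E5 = 4: row 5 has {1,2,3,5,6,7,8,9}; col 5 has {3,6}; box has {1,6,8,9} → only 4 remains.
J6 = 9: row 6 has {1,4,6}; col 9 has {1,2,3,5,8}; box has {1,2,3,4,7} → only 9 remains.
D7 = 9: row 7 has {2,3,4,5,7,8}; col 4 has {1,4}; box has {4,6,7} → only 9 remains.
E7 = 1: row 7 has {2,3,4,5,7,8,9}; col 5 has {3,4,6}; box has {4,6,7,9} → only 1 remains.
H9 = 2: row 9 has {4,6,7,8,9}; col 8 has {3,4}; box has {1,3,4,5,6,8,9} → only 2 remains.
J4 = 6: row 4 has {1,3,4,8}; col 9 has {1,2,3,5,8,9}; box has {1,2,3,4,7,9} → only 6 remains.
C6 = 7: row 6 has {1,4,6,9}; col 3 has {2,4,6,8}; box has {1,3,4,5,6,8} → only 7 remains.
A7 = 6: row 7 has {1,2,3,4,5,7,8,9}; col 1 has {1,4,8}; box has {2,4,7,8} → only 6 remains.
H8 = 7: row 8 has {1,4,6}; col 8 has {2,3,4}; box has {1,2,3,4,5,6,8,9} → only 7 remains.
E9 = 5: row 9 has {2,4,6,7,8,9}; col 5 has {1,3,4,6}; box has {1,4,6,7,9} → only 5 remains.
J1 = 7: row 1 has {2,3,4,8,9}; col 9 has {1,2,3,5,6,8,9}; box has {2,3,5,8} → only 7 remains.
C2 = 3: row 2 has {1,2,5,8}; col 3 has {2,4,6,7,8}; box has {1,2,4,6,8,9} → only 3 remains.
J2 = 4: row 2 has {1,2,3,5,8}; col 9 has {1,2,3,5,6,7,8,9}; box has {2,3,5,7,8} → only 4 remains.
C3 = 5: row 3 has {2,3,4,6}; col 3 has {2,3,4,6,7,8}; box has {1,2,3,4,6,8,9} → only 5 remains.
H4 = 5: row 4 has {1,3,4,6,8}; col 8 has {2,3,4,7}; box has {1,2,3,4,6,7,9} → only 5 remains.
A6 = 2: row 6 has {1,4,6,7,9}; col 1 has {1,4,6,8}; box has {1,3,4,5,6,7,8} → only 2 remains.
H6 = 8: row 6 has {1,2,4,6,7,9}; col 8 has {2,3,4,5,7}; box has {1,2,3,4,5,6,7,9} → only 8 remains.
C8 = 9: row 8 has {1,4,6,7}; col 3 has {2,3,4,5,6,7,8}; box has {2,4,6,7,8} → only 9 remains.
F8 = 3: row 8 has {1,4,6,7,9}; col 6 has {2,4,6,7,8,9}; box has {1,4,5,6,7,9} → only 3 remains.
A9 = 3: row 9 has {2,4,5,6,7,8,9}; col 1 has {1,2,4,6,8}; box has {2,4,6,7,8,9} → only 3 remains.
C9 = 1: row 9 has {2,3,4,5,6,7,8,9}; col 3 has {2,3,4,5,6,7,8,9}; box has {2,3,4,6,7,8,9} → only 1 remains.
A3 = 7: row 3 has {2,3,4,5,6}; col 1 has {1,2,3,4,6,8}; box has {1,2,3,4,5,6,8,9} → only 7 remains.
D3 = 8: row 3 has {2,3,4,5,6,7}; col 4 has {1,4,9}; box has {2,3,4} → only 8 remains.
E3 = 9: row 3 has {2,3,4,5,6,7,8}; col 5 has {1,3,4,5,6}; box has {2,3,4,8} → only 9 remains.
H3 = 1: row 3 has {2,3,4,5,6,7,8,9}; col 8 has {2,3,4,5,7,8}; box has {2,3,4,5,7,8} → only 1 remains.
A4 = 9: row 4 has {1,3,4,5,6,8}; col 1 has {1,2,3,4,6,7,8}; box has {1,2,3,4,5,6,7,8} → only 9 remains.
F6 = 5: row 6 has {1,2,4,6,7,8,9}; col 6 has {2,3,4,6,7,8,9}; box has {1,4,6,8,9} → only 5 remains.
A8 = 5: row 8 has {1,3,4,6,7,9}; col 1 has {1,2,3,4,6,7,8,9}; box has {1,2,3,4,6,7,8,9} → only 5 remains.
D8 = 2: row 8 has {1,3,4,5,6,7,9}; col 4 has {1,4,8,9}; box has {1,3,4,5,6,7,9} → only 2 remains.
E8 = 8: row 8 has {1,2,3,4,5,6,7,9}; col 5 has {1,3,4,5,6,9}; box has {1,2,3,4,5,6,7,9} → only 8 remains.
F1 = 1: row 1 has {2,3,4,7,8,9}; col 6 has {2,3,4,5,6,7,8,9}; box has {2,3,4,8,9} → only 1 remains.
H1 = 6: row 1 has {1,2,3,4,7,8,9}; col 8 has {1,2,3,4,5,7,8}; box has {1,2,3,4,5,7,8} → only 6 remains.
E2 = 7: row 2 has {1,2,3,4,5,8}; col 5 has {1,3,4,5,6,8,9}; box has {1,2,3,4,8,9} → only 7 remains.
H2 = 9: row 2 has {1,2,3,4,5,7,8}; col 8 has {1,2,3,4,5,6,7,8}; box has {1,2,3,4,5,6,7,8} → only 9 remains.
D4 = 7: row 4 has {1,3,4,5,6,8,9}; col 4 has {1,2,4,8,9}; box has {1,4,5,6,8,9} → only 7 remains.
E4 = 2: row 4 has {1,3,4,5,6,7,8,9}; col 5 has {1,3,4,5,6,7,8,9}; box has {1,4,5,6,7,8,9} → only 2 remains.
D6 = 3: row 6 has {1,2,4,5,6,7,8,9}; col 4 has {1,2,4,7,8,9}; box has {1,2,4,5,6,7,8,9} → only 3 remains.
D1 = 5: row 1 has {1,2,3,4,6,7,8,9}; col 4 has {1,2,3,4,7,8,9}; box has {1,2,3,4,7,8,9} → only 5 remains.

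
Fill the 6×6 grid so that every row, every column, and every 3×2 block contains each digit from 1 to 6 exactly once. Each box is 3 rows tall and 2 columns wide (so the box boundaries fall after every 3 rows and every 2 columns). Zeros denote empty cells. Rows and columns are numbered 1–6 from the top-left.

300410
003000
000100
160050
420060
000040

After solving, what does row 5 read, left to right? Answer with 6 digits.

425361

r1c2 = 5: row 1 has {1,3,4}; col 2 has {2,6}; box has {3} → only 5 remains.
r2c5 = 2: row 2 has {3}; col 5 has {1,4,5,6}; box has {1} → only 2 remains.
r3c2 = 4: row 3 has {1}; col 2 has {2,5,6}; box has {3,5} → only 4 remains.
r3c5 = 3: row 3 has {1,4}; col 5 has {1,2,4,5,6}; box has {1,2} → only 3 remains.
r6c1 = 5: row 6 has {4}; col 1 has {1,3,4}; box has {1,2,4,6} → only 5 remains.
r6c2 = 3: row 6 has {4,5}; col 2 has {2,4,5,6}; box has {1,2,4,5,6} → only 3 remains.
r1c6 = 6: row 1 has {1,3,4,5}; col 6 has {}; box has {1,2,3} → only 6 remains.
r2c1 = 6: row 2 has {2,3}; col 1 has {1,3,4,5}; box has {3,4,5} → only 6 remains.
r2c2 = 1: row 2 has {2,3,6}; col 2 has {2,3,4,5,6}; box has {3,4,5,6} → only 1 remains.
r2c4 = 5: row 2 has {1,2,3,6}; col 4 has {1,4}; box has {1,3,4} → only 5 remains.
r2c6 = 4: row 2 has {1,2,3,5,6}; col 6 has {6}; box has {1,2,3,6} → only 4 remains.
r3c1 = 2: row 3 has {1,3,4}; col 1 has {1,3,4,5,6}; box has {1,3,4,5,6} → only 2 remains.
r3c3 = 6: row 3 has {1,2,3,4}; col 3 has {3}; box has {1,3,4,5} → only 6 remains.
r3c6 = 5: row 3 has {1,2,3,4,6}; col 6 has {4,6}; box has {1,2,3,4,6} → only 5 remains.
r5c4 = 3: row 5 has {2,4,6}; col 4 has {1,4,5}; box has {} → only 3 remains.
r5c6 = 1: row 5 has {2,3,4,6}; col 6 has {4,5,6}; box has {4,5,6} → only 1 remains.
r6c6 = 2: row 6 has {3,4,5}; col 6 has {1,4,5,6}; box has {1,4,5,6} → only 2 remains.
r1c3 = 2: row 1 has {1,3,4,5,6}; col 3 has {3,6}; box has {1,3,4,5,6} → only 2 remains.
r4c3 = 4: row 4 has {1,5,6}; col 3 has {2,3,6}; box has {3} → only 4 remains.
r4c4 = 2: row 4 has {1,4,5,6}; col 4 has {1,3,4,5}; box has {3,4} → only 2 remains.
r4c6 = 3: row 4 has {1,2,4,5,6}; col 6 has {1,2,4,5,6}; box has {1,2,4,5,6} → only 3 remains.
r5c3 = 5: row 5 has {1,2,3,4,6}; col 3 has {2,3,4,6}; box has {2,3,4} → only 5 remains.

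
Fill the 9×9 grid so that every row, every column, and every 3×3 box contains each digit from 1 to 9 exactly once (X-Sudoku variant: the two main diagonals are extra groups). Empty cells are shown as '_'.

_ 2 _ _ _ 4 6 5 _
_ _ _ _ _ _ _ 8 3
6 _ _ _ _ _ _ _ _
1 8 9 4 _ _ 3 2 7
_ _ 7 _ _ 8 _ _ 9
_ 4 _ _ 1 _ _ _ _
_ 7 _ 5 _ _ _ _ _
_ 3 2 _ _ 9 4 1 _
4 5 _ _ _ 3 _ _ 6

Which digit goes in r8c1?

r1c9 = 1: row 1 has {2,4,5,6}; col 9 has {3,6,7,9}; box has {3,5,6,8}; anti-diagonal has {3,4,8} → only 1 remains.
r2c2 = 9: row 2 has {3,8}; col 2 has {2,3,4,5,7,8}; box has {2,6}; main diagonal has {1,4,6} → only 9 remains.
r3c2 = 1: row 3 has {6}; col 2 has {2,3,4,5,7,8,9}; box has {2,6,9} → only 1 remains.
r5c2 = 6: row 5 has {7,8,9}; col 2 has {1,2,3,4,5,7,8,9}; box has {1,4,7,8,9} → only 6 remains.
r5c8 = 4: row 5 has {6,7,8,9}; col 8 has {1,2,5,8}; box has {2,3,7,9} → only 4 remains.
r6c8 = 6: row 6 has {1,4}; col 8 has {1,2,4,5,8}; box has {2,3,4,7,9} → only 6 remains.
r7c3 = 6: row 7 has {5,7}; col 3 has {2,7,9}; box has {2,3,4,5,7}; anti-diagonal has {1,3,4,8} → only 6 remains.
r8c1 = 8: row 8 has {1,2,3,4,9}; col 1 has {1,4,6}; box has {2,3,4,5,6,7} → only 8 remains.

8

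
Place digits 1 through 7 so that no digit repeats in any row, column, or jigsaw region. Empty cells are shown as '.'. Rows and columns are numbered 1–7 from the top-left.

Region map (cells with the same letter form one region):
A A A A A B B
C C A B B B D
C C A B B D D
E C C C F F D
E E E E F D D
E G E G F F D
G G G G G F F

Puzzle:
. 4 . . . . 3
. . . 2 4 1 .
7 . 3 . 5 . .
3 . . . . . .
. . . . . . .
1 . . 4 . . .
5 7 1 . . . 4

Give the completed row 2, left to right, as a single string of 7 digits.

r2c1 = 6: row 2 has {1,2,4}; col 1 has {1,3,5,7}; region has {7} → only 6 remains.
r3c4 = 6 (sole candidate).
r7c4 = 3 (sole candidate).
r1c1 = 2 (sole candidate).
r1c6 = 7 (sole candidate).
r5c1 = 4 (sole candidate).
r2c2 = 3: in row 2, 3 can only go here (every other open cell in that row sees a 3).
r3c6 = 4 (hidden single in row 3).
r4c3 = 4 (hidden single in row 4).
r5c4 = 7 (hidden single in column 4).
r2c3 = 7: in column 3, 7 can only go here (every other open cell in that column sees a 7).
r2c7 = 5: row 2 has {1,2,3,4,6,7}; col 7 has {3,4}; region has {4} → only 5 remains.

6372415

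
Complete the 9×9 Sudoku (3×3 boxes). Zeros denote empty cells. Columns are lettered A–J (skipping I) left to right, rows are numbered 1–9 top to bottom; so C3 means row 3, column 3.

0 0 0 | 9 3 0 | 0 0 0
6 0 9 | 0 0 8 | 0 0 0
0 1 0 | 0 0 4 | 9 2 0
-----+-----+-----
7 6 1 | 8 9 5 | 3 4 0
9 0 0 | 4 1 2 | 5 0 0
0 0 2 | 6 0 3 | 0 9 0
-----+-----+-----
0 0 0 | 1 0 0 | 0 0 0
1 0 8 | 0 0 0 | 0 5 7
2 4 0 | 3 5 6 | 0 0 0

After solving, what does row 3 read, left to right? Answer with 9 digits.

J4 = 2: row 4 has {1,3,4,5,6,7,8,9}; col 9 has {7}; box has {3,4,5,9} → only 2 remains.
C5 = 3: row 5 has {1,2,4,5,9}; col 3 has {1,2,8,9}; box has {1,2,6,7,9} → only 3 remains.
E6 = 7: row 6 has {2,3,6,9}; col 5 has {1,3,5,9}; box has {1,2,3,4,5,6,8,9} → only 7 remains.
D8 = 2: row 8 has {1,5,7,8}; col 4 has {1,3,4,6,8,9}; box has {1,3,5,6} → only 2 remains.
E8 = 4: row 8 has {1,2,5,7,8}; col 5 has {1,3,5,7,9}; box has {1,2,3,5,6} → only 4 remains.
F8 = 9: row 8 has {1,2,4,5,7,8}; col 6 has {2,3,4,5,6,8}; box has {1,2,3,4,5,6} → only 9 remains.
G8 = 6: row 8 has {1,2,4,5,7,8,9}; col 7 has {3,5,9}; box has {5,7} → only 6 remains.
C9 = 7: row 9 has {2,3,4,5,6}; col 3 has {1,2,3,8,9}; box has {1,2,4,8} → only 7 remains.
E2 = 2: row 2 has {6,8,9}; col 5 has {1,3,4,5,7,9}; box has {3,4,8,9} → only 2 remains.
C3 = 5: row 3 has {1,2,4,9}; col 3 has {1,2,3,7,8,9}; box has {1,6,9} → only 5 remains.
D3 = 7: row 3 has {1,2,4,5,9}; col 4 has {1,2,3,4,6,8,9}; box has {2,3,4,8,9} → only 7 remains.
E3 = 6: row 3 has {1,2,4,5,7,9}; col 5 has {1,2,3,4,5,7,9}; box has {2,3,4,7,8,9} → only 6 remains.
B5 = 8: row 5 has {1,2,3,4,5,9}; col 2 has {1,4,6}; box has {1,2,3,6,7,9} → only 8 remains.
J5 = 6: row 5 has {1,2,3,4,5,8,9}; col 9 has {2,7}; box has {2,3,4,5,9} → only 6 remains.
B6 = 5: row 6 has {2,3,6,7,9}; col 2 has {1,4,6,8}; box has {1,2,3,6,7,8,9} → only 5 remains.
C7 = 6: row 7 has {1}; col 3 has {1,2,3,5,7,8,9}; box has {1,2,4,7,8} → only 6 remains.
E7 = 8: row 7 has {1,6}; col 5 has {1,2,3,4,5,6,7,9}; box has {1,2,3,4,5,6,9} → only 8 remains.
F7 = 7: row 7 has {1,6,8}; col 6 has {2,3,4,5,6,8,9}; box has {1,2,3,4,5,6,8,9} → only 7 remains.
H7 = 3: row 7 has {1,6,7,8}; col 8 has {2,4,5,9}; box has {5,6,7} → only 3 remains.
B8 = 3: row 8 has {1,2,4,5,6,7,8,9}; col 2 has {1,4,5,6,8}; box has {1,2,4,6,7,8} → only 3 remains.
C1 = 4: row 1 has {3,9}; col 3 has {1,2,3,5,6,7,8,9}; box has {1,5,6,9} → only 4 remains.
F1 = 1: row 1 has {3,4,9}; col 6 has {2,3,4,5,6,7,8,9}; box has {2,3,4,6,7,8,9} → only 1 remains.
B2 = 7: row 2 has {2,6,8,9}; col 2 has {1,3,4,5,6,8}; box has {1,4,5,6,9} → only 7 remains.
D2 = 5: row 2 has {2,6,7,8,9}; col 4 has {1,2,3,4,6,7,8,9}; box has {1,2,3,4,6,7,8,9} → only 5 remains.
H2 = 1: row 2 has {2,5,6,7,8,9}; col 8 has {2,3,4,5,9}; box has {2,9} → only 1 remains.
H5 = 7: row 5 has {1,2,3,4,5,6,8,9}; col 8 has {1,2,3,4,5,9}; box has {2,3,4,5,6,9} → only 7 remains.
A6 = 4: row 6 has {2,3,5,6,7,9}; col 1 has {1,2,6,7,9}; box has {1,2,3,5,6,7,8,9} → only 4 remains.
A7 = 5: row 7 has {1,3,6,7,8}; col 1 has {1,2,4,6,7,9}; box has {1,2,3,4,6,7,8} → only 5 remains.
B7 = 9: row 7 has {1,3,5,6,7,8}; col 2 has {1,3,4,5,6,7,8}; box has {1,2,3,4,5,6,7,8} → only 9 remains.
J7 = 4: row 7 has {1,3,5,6,7,8,9}; col 9 has {2,6,7}; box has {3,5,6,7} → only 4 remains.
H9 = 8: row 9 has {2,3,4,5,6,7}; col 8 has {1,2,3,4,5,7,9}; box has {3,4,5,6,7} → only 8 remains.
A1 = 8: row 1 has {1,3,4,9}; col 1 has {1,2,4,5,6,7,9}; box has {1,4,5,6,7,9} → only 8 remains.
B1 = 2: row 1 has {1,3,4,8,9}; col 2 has {1,3,4,5,6,7,8,9}; box has {1,4,5,6,7,8,9} → only 2 remains.
G1 = 7: row 1 has {1,2,3,4,8,9}; col 7 has {3,5,6,9}; box has {1,2,9} → only 7 remains.
H1 = 6: row 1 has {1,2,3,4,7,8,9}; col 8 has {1,2,3,4,5,7,8,9}; box has {1,2,7,9} → only 6 remains.
J1 = 5: row 1 has {1,2,3,4,6,7,8,9}; col 9 has {2,4,6,7}; box has {1,2,6,7,9} → only 5 remains.
G2 = 4: row 2 has {1,2,5,6,7,8,9}; col 7 has {3,5,6,7,9}; box has {1,2,5,6,7,9} → only 4 remains.
J2 = 3: row 2 has {1,2,4,5,6,7,8,9}; col 9 has {2,4,5,6,7}; box has {1,2,4,5,6,7,9} → only 3 remains.
A3 = 3: row 3 has {1,2,4,5,6,7,9}; col 1 has {1,2,4,5,6,7,8,9}; box has {1,2,4,5,6,7,8,9} → only 3 remains.
J3 = 8: row 3 has {1,2,3,4,5,6,7,9}; col 9 has {2,3,4,5,6,7}; box has {1,2,3,4,5,6,7,9} → only 8 remains.

315764928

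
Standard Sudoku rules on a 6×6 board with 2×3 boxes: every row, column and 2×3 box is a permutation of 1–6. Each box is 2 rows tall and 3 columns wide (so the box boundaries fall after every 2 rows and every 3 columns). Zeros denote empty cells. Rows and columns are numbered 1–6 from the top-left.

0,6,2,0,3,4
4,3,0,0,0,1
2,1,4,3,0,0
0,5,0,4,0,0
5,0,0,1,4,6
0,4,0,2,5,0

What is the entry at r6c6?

3

r1c1 = 1: row 1 has {2,3,4,6}; col 1 has {2,4,5}; box has {2,3,4,6} → only 1 remains.
r1c4 = 5: row 1 has {1,2,3,4,6}; col 4 has {1,2,3,4}; box has {1,3,4} → only 5 remains.
r2c3 = 5: row 2 has {1,3,4}; col 3 has {2,4}; box has {1,2,3,4,6} → only 5 remains.
r2c4 = 6: row 2 has {1,3,4,5}; col 4 has {1,2,3,4,5}; box has {1,3,4,5} → only 6 remains.
r2c5 = 2: row 2 has {1,3,4,5,6}; col 5 has {3,4,5}; box has {1,3,4,5,6} → only 2 remains.
r3c5 = 6: row 3 has {1,2,3,4}; col 5 has {2,3,4,5}; box has {3,4} → only 6 remains.
r3c6 = 5: row 3 has {1,2,3,4,6}; col 6 has {1,4,6}; box has {3,4,6} → only 5 remains.
r4c5 = 1: row 4 has {4,5}; col 5 has {2,3,4,5,6}; box has {3,4,5,6} → only 1 remains.
r4c6 = 2: row 4 has {1,4,5}; col 6 has {1,4,5,6}; box has {1,3,4,5,6} → only 2 remains.
r5c2 = 2: row 5 has {1,4,5,6}; col 2 has {1,3,4,5,6}; box has {4,5} → only 2 remains.
r5c3 = 3: row 5 has {1,2,4,5,6}; col 3 has {2,4,5}; box has {2,4,5} → only 3 remains.
r6c1 = 6: row 6 has {2,4,5}; col 1 has {1,2,4,5}; box has {2,3,4,5} → only 6 remains.
r6c3 = 1: row 6 has {2,4,5,6}; col 3 has {2,3,4,5}; box has {2,3,4,5,6} → only 1 remains.
r6c6 = 3: row 6 has {1,2,4,5,6}; col 6 has {1,2,4,5,6}; box has {1,2,4,5,6} → only 3 remains.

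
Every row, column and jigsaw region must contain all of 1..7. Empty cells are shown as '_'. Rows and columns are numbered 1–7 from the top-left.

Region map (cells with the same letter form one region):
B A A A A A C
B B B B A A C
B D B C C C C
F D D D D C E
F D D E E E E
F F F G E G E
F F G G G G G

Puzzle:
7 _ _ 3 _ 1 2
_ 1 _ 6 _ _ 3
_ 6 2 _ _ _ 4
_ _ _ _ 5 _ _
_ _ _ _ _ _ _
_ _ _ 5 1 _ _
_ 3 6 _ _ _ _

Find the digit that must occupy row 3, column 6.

5

row 3, column 5 = 7: row 3 has {2,4,6}; col 5 has {1,5}; region has {2,3,4} → only 7 remains.
row 3, column 6 = 5: row 3 has {2,4,6,7}; col 6 has {1}; region has {2,3,4,7} → only 5 remains.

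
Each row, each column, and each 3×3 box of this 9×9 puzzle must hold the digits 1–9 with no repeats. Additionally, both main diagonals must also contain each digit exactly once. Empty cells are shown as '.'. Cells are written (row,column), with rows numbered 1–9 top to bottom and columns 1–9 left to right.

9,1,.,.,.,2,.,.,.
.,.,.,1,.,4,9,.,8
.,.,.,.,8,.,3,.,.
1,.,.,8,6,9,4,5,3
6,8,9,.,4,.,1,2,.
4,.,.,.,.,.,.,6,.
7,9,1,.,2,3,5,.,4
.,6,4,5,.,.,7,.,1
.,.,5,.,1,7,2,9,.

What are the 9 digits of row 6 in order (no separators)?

(1,7) = 6: row 1 has {1,2,9}; col 7 has {1,2,3,4,5,7,9}; box has {3,8,9} → only 6 remains.
(2,8) = 7: row 2 has {1,4,8,9}; col 8 has {2,5,6,9}; box has {3,6,8,9}; anti-diagonal has {1,3,4,6,9} → only 7 remains.
(5,6) = 5: row 5 has {1,2,4,6,8,9}; col 6 has {2,3,4,7,9}; box has {4,6,8,9} → only 5 remains.
(5,9) = 7: row 5 has {1,2,4,5,6,8,9}; col 9 has {1,3,4,8}; box has {1,2,3,4,5,6} → only 7 remains.
(6,4) = 2: row 6 has {4,6}; col 4 has {1,5,8}; box has {4,5,6,8,9}; anti-diagonal has {1,3,4,6,7,9} → only 2 remains.
(6,6) = 1: row 6 has {2,4,6}; col 6 has {2,3,4,5,7,9}; box has {2,4,5,6,8,9}; main diagonal has {4,5,8,9} → only 1 remains.
(6,7) = 8: row 6 has {1,2,4,6}; col 7 has {1,2,3,4,5,6,7,9}; box has {1,2,3,4,5,6,7} → only 8 remains.
(6,9) = 9: row 6 has {1,2,4,6,8}; col 9 has {1,3,4,7,8}; box has {1,2,3,4,5,6,7,8} → only 9 remains.
(7,4) = 6: row 7 has {1,2,3,4,5,7,9}; col 4 has {1,2,5,8}; box has {1,2,3,5,7} → only 6 remains.
(7,8) = 8: row 7 has {1,2,3,4,5,6,7,9}; col 8 has {2,5,6,7,9}; box has {1,2,4,5,7,9} → only 8 remains.
(8,5) = 9: row 8 has {1,4,5,6,7}; col 5 has {1,2,4,6,8}; box has {1,2,3,5,6,7} → only 9 remains.
(8,6) = 8: row 8 has {1,4,5,6,7,9}; col 6 has {1,2,3,4,5,7,9}; box has {1,2,3,5,6,7,9} → only 8 remains.
(8,8) = 3: row 8 has {1,4,5,6,7,8,9}; col 8 has {2,5,6,7,8,9}; box has {1,2,4,5,7,8,9}; main diagonal has {1,4,5,8,9} → only 3 remains.
(9,1) = 8: row 9 has {1,2,5,7,9}; col 1 has {1,4,6,7,9}; box has {1,4,5,6,7,9}; anti-diagonal has {1,2,3,4,6,7,9} → only 8 remains.
(9,2) = 3: row 9 has {1,2,5,7,8,9}; col 2 has {1,6,8,9}; box has {1,4,5,6,7,8,9} → only 3 remains.
(9,4) = 4: row 9 has {1,2,3,5,7,8,9}; col 4 has {1,2,5,6,8}; box has {1,2,3,5,6,7,8,9} → only 4 remains.
(9,9) = 6: row 9 has {1,2,3,4,5,7,8,9}; col 9 has {1,3,4,7,8,9}; box has {1,2,3,4,5,7,8,9}; main diagonal has {1,3,4,5,8,9} → only 6 remains.
(1,8) = 4: row 1 has {1,2,6,9}; col 8 has {2,3,5,6,7,8,9}; box has {3,6,7,8,9} → only 4 remains.
(1,9) = 5: row 1 has {1,2,4,6,9}; col 9 has {1,3,4,6,7,8,9}; box has {3,4,6,7,8,9}; anti-diagonal has {1,2,3,4,6,7,8,9} → only 5 remains.
(2,2) = 2: row 2 has {1,4,7,8,9}; col 2 has {1,3,6,8,9}; box has {1,9}; main diagonal has {1,3,4,5,6,8,9} → only 2 remains.
(3,1) = 5: row 3 has {3,8}; col 1 has {1,4,6,7,8,9}; box has {1,2,9} → only 5 remains.
(3,3) = 7: row 3 has {3,5,8}; col 3 has {1,4,5,9}; box has {1,2,5,9}; main diagonal has {1,2,3,4,5,6,8,9} → only 7 remains.
(3,4) = 9: row 3 has {3,5,7,8}; col 4 has {1,2,4,5,6,8}; box has {1,2,4,8} → only 9 remains.
(3,6) = 6: row 3 has {3,5,7,8,9}; col 6 has {1,2,3,4,5,7,8,9}; box has {1,2,4,8,9} → only 6 remains.
(3,8) = 1: row 3 has {3,5,6,7,8,9}; col 8 has {2,3,4,5,6,7,8,9}; box has {3,4,5,6,7,8,9} → only 1 remains.
(3,9) = 2: row 3 has {1,3,5,6,7,8,9}; col 9 has {1,3,4,5,6,7,8,9}; box has {1,3,4,5,6,7,8,9} → only 2 remains.
(4,2) = 7: row 4 has {1,3,4,5,6,8,9}; col 2 has {1,2,3,6,8,9}; box has {1,4,6,8,9} → only 7 remains.
(4,3) = 2: row 4 has {1,3,4,5,6,7,8,9}; col 3 has {1,4,5,7,9}; box has {1,4,6,7,8,9} → only 2 remains.
(5,4) = 3: row 5 has {1,2,4,5,6,7,8,9}; col 4 has {1,2,4,5,6,8,9}; box has {1,2,4,5,6,8,9} → only 3 remains.
(6,2) = 5: row 6 has {1,2,4,6,8,9}; col 2 has {1,2,3,6,7,8,9}; box has {1,2,4,6,7,8,9} → only 5 remains.
(6,3) = 3: row 6 has {1,2,4,5,6,8,9}; col 3 has {1,2,4,5,7,9}; box has {1,2,4,5,6,7,8,9} → only 3 remains.
(6,5) = 7: row 6 has {1,2,3,4,5,6,8,9}; col 5 has {1,2,4,6,8,9}; box has {1,2,3,4,5,6,8,9} → only 7 remains.

453271869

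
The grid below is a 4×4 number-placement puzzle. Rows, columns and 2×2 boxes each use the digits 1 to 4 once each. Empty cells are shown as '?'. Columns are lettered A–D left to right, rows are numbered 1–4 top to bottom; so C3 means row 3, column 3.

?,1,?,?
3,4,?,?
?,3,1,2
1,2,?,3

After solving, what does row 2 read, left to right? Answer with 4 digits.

3421

A1 = 2: row 1 has {1}; col 1 has {1,3}; box has {1,3,4} → only 2 remains.
D1 = 4: row 1 has {1,2}; col 4 has {2,3}; box has {} → only 4 remains.
C2 = 2: row 2 has {3,4}; col 3 has {1}; box has {4} → only 2 remains.
D2 = 1: row 2 has {2,3,4}; col 4 has {2,3,4}; box has {2,4} → only 1 remains.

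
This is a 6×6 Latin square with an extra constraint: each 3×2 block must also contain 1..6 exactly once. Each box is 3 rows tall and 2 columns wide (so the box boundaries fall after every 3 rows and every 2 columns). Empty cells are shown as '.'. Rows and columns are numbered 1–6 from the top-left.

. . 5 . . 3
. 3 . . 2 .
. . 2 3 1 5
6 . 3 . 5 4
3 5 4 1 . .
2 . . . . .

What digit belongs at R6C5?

R2C6 = 6: row 2 has {2,3}; col 6 has {3,4,5}; box has {1,2,3,5} → only 6 remains.
R3C1 = 4: row 3 has {1,2,3,5}; col 1 has {2,3,6}; box has {3} → only 4 remains.
R3C2 = 6: row 3 has {1,2,3,4,5}; col 2 has {3,5}; box has {3,4} → only 6 remains.
R4C2 = 1: row 4 has {3,4,5,6}; col 2 has {3,5,6}; box has {2,3,5,6} → only 1 remains.
R4C4 = 2: row 4 has {1,3,4,5,6}; col 4 has {1,3}; box has {1,3,4} → only 2 remains.
R5C5 = 6: row 5 has {1,3,4,5}; col 5 has {1,2,5}; box has {4,5} → only 6 remains.
R5C6 = 2: row 5 has {1,3,4,5,6}; col 6 has {3,4,5,6}; box has {4,5,6} → only 2 remains.
R6C2 = 4: row 6 has {2}; col 2 has {1,3,5,6}; box has {1,2,3,5,6} → only 4 remains.
R6C3 = 6: row 6 has {2,4}; col 3 has {2,3,4,5}; box has {1,2,3,4} → only 6 remains.
R6C4 = 5: row 6 has {2,4,6}; col 4 has {1,2,3}; box has {1,2,3,4,6} → only 5 remains.
R6C5 = 3: row 6 has {2,4,5,6}; col 5 has {1,2,5,6}; box has {2,4,5,6} → only 3 remains.

3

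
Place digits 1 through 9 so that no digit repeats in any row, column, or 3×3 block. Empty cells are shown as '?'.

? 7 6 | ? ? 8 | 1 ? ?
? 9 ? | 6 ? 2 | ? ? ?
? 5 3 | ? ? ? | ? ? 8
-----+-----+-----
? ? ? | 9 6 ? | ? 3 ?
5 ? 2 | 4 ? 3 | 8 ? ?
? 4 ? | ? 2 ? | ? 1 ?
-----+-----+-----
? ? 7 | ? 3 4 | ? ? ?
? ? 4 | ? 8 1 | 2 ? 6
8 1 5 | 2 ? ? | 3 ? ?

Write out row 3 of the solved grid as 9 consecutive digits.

row 4, column 2 = 8: row 4 has {3,6,9}; col 2 has {1,4,5,7,9}; box has {2,4,5} → only 8 remains.
row 4, column 3 = 1: row 4 has {3,6,8,9}; col 3 has {2,3,4,5,6,7}; box has {2,4,5,8} → only 1 remains.
row 5, column 2 = 6: row 5 has {2,3,4,5,8}; col 2 has {1,4,5,7,8,9}; box has {1,2,4,5,8} → only 6 remains.
row 6, column 3 = 9: row 6 has {1,2,4}; col 3 has {1,2,3,4,5,6,7}; box has {1,2,4,5,6,8} → only 9 remains.
row 7, column 2 = 2: row 7 has {3,4,7}; col 2 has {1,4,5,6,7,8,9}; box has {1,4,5,7,8} → only 2 remains.
row 7, column 4 = 5: row 7 has {2,3,4,7}; col 4 has {2,4,6,9}; box has {1,2,3,4,8} → only 5 remains.
row 7, column 7 = 9: row 7 has {2,3,4,5,7}; col 7 has {1,2,3,8}; box has {2,3,6} → only 9 remains.
row 7, column 8 = 8: row 7 has {2,3,4,5,7,9}; col 8 has {1,3}; box has {2,3,6,9} → only 8 remains.
row 7, column 9 = 1: row 7 has {2,3,4,5,7,8,9}; col 9 has {6,8}; box has {2,3,6,8,9} → only 1 remains.
row 8, column 2 = 3: row 8 has {1,2,4,6,8}; col 2 has {1,2,4,5,6,7,8,9}; box has {1,2,4,5,7,8} → only 3 remains.
row 8, column 4 = 7: row 8 has {1,2,3,4,6,8}; col 4 has {2,4,5,6,9}; box has {1,2,3,4,5,8} → only 7 remains.
row 8, column 8 = 5: row 8 has {1,2,3,4,6,7,8}; col 8 has {1,3,8}; box has {1,2,3,6,8,9} → only 5 remains.
row 9, column 5 = 9: row 9 has {1,2,3,5,8}; col 5 has {2,3,6,8}; box has {1,2,3,4,5,7,8} → only 9 remains.
row 9, column 6 = 6: row 9 has {1,2,3,5,8,9}; col 6 has {1,2,3,4,8}; box has {1,2,3,4,5,7,8,9} → only 6 remains.
row 1, column 4 = 3: row 1 has {1,6,7,8}; col 4 has {2,4,5,6,7,9}; box has {2,6,8} → only 3 remains.
row 2, column 3 = 8: row 2 has {2,6,9}; col 3 has {1,2,3,4,5,6,7,9}; box has {3,5,6,7,9} → only 8 remains.
row 3, column 4 = 1: row 3 has {3,5,8}; col 4 has {2,3,4,5,6,7,9}; box has {2,3,6,8} → only 1 remains.
row 4, column 1 = 7: row 4 has {1,3,6,8,9}; col 1 has {5,8}; box has {1,2,4,5,6,8,9} → only 7 remains.
row 4, column 6 = 5: row 4 has {1,3,6,7,8,9}; col 6 has {1,2,3,4,6,8}; box has {2,3,4,6,9} → only 5 remains.
row 4, column 7 = 4: row 4 has {1,3,5,6,7,8,9}; col 7 has {1,2,3,8,9}; box has {1,3,8} → only 4 remains.
row 4, column 9 = 2: row 4 has {1,3,4,5,6,7,8,9}; col 9 has {1,6,8}; box has {1,3,4,8} → only 2 remains.
row 6, column 1 = 3: row 6 has {1,2,4,9}; col 1 has {5,7,8}; box has {1,2,4,5,6,7,8,9} → only 3 remains.
row 6, column 4 = 8: row 6 has {1,2,3,4,9}; col 4 has {1,2,3,4,5,6,7,9}; box has {2,3,4,5,6,9} → only 8 remains.
row 6, column 6 = 7: row 6 has {1,2,3,4,8,9}; col 6 has {1,2,3,4,5,6,8}; box has {2,3,4,5,6,8,9} → only 7 remains.
row 6, column 9 = 5: row 6 has {1,2,3,4,7,8,9}; col 9 has {1,2,6,8}; box has {1,2,3,4,8} → only 5 remains.
row 7, column 1 = 6: row 7 has {1,2,3,4,5,7,8,9}; col 1 has {3,5,7,8}; box has {1,2,3,4,5,7,8} → only 6 remains.
row 8, column 1 = 9: row 8 has {1,2,3,4,5,6,7,8}; col 1 has {3,5,6,7,8}; box has {1,2,3,4,5,6,7,8} → only 9 remains.
row 3, column 6 = 9: row 3 has {1,3,5,8}; col 6 has {1,2,3,4,5,6,7,8}; box has {1,2,3,6,8} → only 9 remains.
row 5, column 5 = 1: row 5 has {2,3,4,5,6,8}; col 5 has {2,3,6,8,9}; box has {2,3,4,5,6,7,8,9} → only 1 remains.
row 6, column 7 = 6: row 6 has {1,2,3,4,5,7,8,9}; col 7 has {1,2,3,4,8,9}; box has {1,2,3,4,5,8} → only 6 remains.
row 3, column 7 = 7: row 3 has {1,3,5,8,9}; col 7 has {1,2,3,4,6,8,9}; box has {1,8} → only 7 remains.
row 2, column 7 = 5: row 2 has {2,6,8,9}; col 7 has {1,2,3,4,6,7,8,9}; box has {1,7,8} → only 5 remains.
row 2, column 8 = 4: row 2 has {2,5,6,8,9}; col 8 has {1,3,5,8}; box has {1,5,7,8} → only 4 remains.
row 2, column 9 = 3: row 2 has {2,4,5,6,8,9}; col 9 has {1,2,5,6,8}; box has {1,4,5,7,8} → only 3 remains.
row 3, column 5 = 4: row 3 has {1,3,5,7,8,9}; col 5 has {1,2,3,6,8,9}; box has {1,2,3,6,8,9} → only 4 remains.
row 9, column 8 = 7: row 9 has {1,2,3,5,6,8,9}; col 8 has {1,3,4,5,8}; box has {1,2,3,5,6,8,9} → only 7 remains.
row 9, column 9 = 4: row 9 has {1,2,3,5,6,7,8,9}; col 9 has {1,2,3,5,6,8}; box has {1,2,3,5,6,7,8,9} → only 4 remains.
row 1, column 5 = 5: row 1 has {1,3,6,7,8}; col 5 has {1,2,3,4,6,8,9}; box has {1,2,3,4,6,8,9} → only 5 remains.
row 1, column 9 = 9: row 1 has {1,3,5,6,7,8}; col 9 has {1,2,3,4,5,6,8}; box has {1,3,4,5,7,8} → only 9 remains.
row 2, column 1 = 1: row 2 has {2,3,4,5,6,8,9}; col 1 has {3,5,6,7,8,9}; box has {3,5,6,7,8,9} → only 1 remains.
row 2, column 5 = 7: row 2 has {1,2,3,4,5,6,8,9}; col 5 has {1,2,3,4,5,6,8,9}; box has {1,2,3,4,5,6,8,9} → only 7 remains.
row 3, column 1 = 2: row 3 has {1,3,4,5,7,8,9}; col 1 has {1,3,5,6,7,8,9}; box has {1,3,5,6,7,8,9} → only 2 remains.
row 3, column 8 = 6: row 3 has {1,2,3,4,5,7,8,9}; col 8 has {1,3,4,5,7,8}; box has {1,3,4,5,7,8,9} → only 6 remains.

253149768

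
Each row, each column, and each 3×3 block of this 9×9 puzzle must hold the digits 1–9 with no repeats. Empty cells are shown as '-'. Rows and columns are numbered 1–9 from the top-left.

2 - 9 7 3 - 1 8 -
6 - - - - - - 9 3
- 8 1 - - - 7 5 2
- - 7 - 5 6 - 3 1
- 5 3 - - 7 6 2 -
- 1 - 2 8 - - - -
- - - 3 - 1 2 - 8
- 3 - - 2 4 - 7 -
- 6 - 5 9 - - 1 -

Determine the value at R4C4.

9

R1C2 = 4: row 1 has {1,2,3,7,8,9}; col 2 has {1,3,5,6,8}; box has {1,2,6,8,9} → only 4 remains.
R1C6 = 5: row 1 has {1,2,3,4,7,8,9}; col 6 has {1,4,6,7}; box has {3,7} → only 5 remains.
R1C9 = 6: row 1 has {1,2,3,4,5,7,8,9}; col 9 has {1,2,3,8}; box has {1,2,3,5,7,8,9} → only 6 remains.
R2C2 = 7: row 2 has {3,6,9}; col 2 has {1,3,4,5,6,8}; box has {1,2,4,6,8,9} → only 7 remains.
R2C3 = 5: row 2 has {3,6,7,9}; col 3 has {1,3,7,9}; box has {1,2,4,6,7,8,9} → only 5 remains.
R2C7 = 4: row 2 has {3,5,6,7,9}; col 7 has {1,2,6,7}; box has {1,2,3,5,6,7,8,9} → only 4 remains.
R3C1 = 3: row 3 has {1,2,5,7,8}; col 1 has {2,6}; box has {1,2,4,5,6,7,8,9} → only 3 remains.
R3C6 = 9: row 3 has {1,2,3,5,7,8}; col 6 has {1,4,5,6,7}; box has {3,5,7} → only 9 remains.
R6C6 = 3: row 6 has {1,2,8}; col 6 has {1,4,5,6,7,9}; box has {2,5,6,7,8} → only 3 remains.
R6C8 = 4: row 6 has {1,2,3,8}; col 8 has {1,2,3,5,7,8,9}; box has {1,2,3,6} → only 4 remains.
R7C2 = 9: row 7 has {1,2,3,8}; col 2 has {1,3,4,5,6,7,8}; box has {3,6} → only 9 remains.
R7C3 = 4: row 7 has {1,2,3,8,9}; col 3 has {1,3,5,7,9}; box has {3,6,9} → only 4 remains.
R7C8 = 6: row 7 has {1,2,3,4,8,9}; col 8 has {1,2,3,4,5,7,8,9}; box has {1,2,7,8} → only 6 remains.
R8C3 = 8: row 8 has {2,3,4,7}; col 3 has {1,3,4,5,7,9}; box has {3,4,6,9} → only 8 remains.
R8C4 = 6: row 8 has {2,3,4,7,8}; col 4 has {2,3,5,7}; box has {1,2,3,4,5,9} → only 6 remains.
R9C1 = 7: row 9 has {1,5,6,9}; col 1 has {2,3,6}; box has {3,4,6,8,9} → only 7 remains.
R9C3 = 2: row 9 has {1,5,6,7,9}; col 3 has {1,3,4,5,7,8,9}; box has {3,4,6,7,8,9} → only 2 remains.
R9C6 = 8: row 9 has {1,2,5,6,7,9}; col 6 has {1,3,4,5,6,7,9}; box has {1,2,3,4,5,6,9} → only 8 remains.
R9C7 = 3: row 9 has {1,2,5,6,7,8,9}; col 7 has {1,2,4,6,7}; box has {1,2,6,7,8} → only 3 remains.
R9C9 = 4: row 9 has {1,2,3,5,6,7,8,9}; col 9 has {1,2,3,6,8}; box has {1,2,3,6,7,8} → only 4 remains.
R2C5 = 1: row 2 has {3,4,5,6,7,9}; col 5 has {2,3,5,8,9}; box has {3,5,7,9} → only 1 remains.
R2C6 = 2: row 2 has {1,3,4,5,6,7,9}; col 6 has {1,3,4,5,6,7,8,9}; box has {1,3,5,7,9} → only 2 remains.
R3C4 = 4: row 3 has {1,2,3,5,7,8,9}; col 4 has {2,3,5,6,7}; box has {1,2,3,5,7,9} → only 4 remains.
R3C5 = 6: row 3 has {1,2,3,4,5,7,8,9}; col 5 has {1,2,3,5,8,9}; box has {1,2,3,4,5,7,9} → only 6 remains.
R4C2 = 2: row 4 has {1,3,5,6,7}; col 2 has {1,3,4,5,6,7,8,9}; box has {1,3,5,7} → only 2 remains.
R4C4 = 9: row 4 has {1,2,3,5,6,7}; col 4 has {2,3,4,5,6,7}; box has {2,3,5,6,7,8} → only 9 remains.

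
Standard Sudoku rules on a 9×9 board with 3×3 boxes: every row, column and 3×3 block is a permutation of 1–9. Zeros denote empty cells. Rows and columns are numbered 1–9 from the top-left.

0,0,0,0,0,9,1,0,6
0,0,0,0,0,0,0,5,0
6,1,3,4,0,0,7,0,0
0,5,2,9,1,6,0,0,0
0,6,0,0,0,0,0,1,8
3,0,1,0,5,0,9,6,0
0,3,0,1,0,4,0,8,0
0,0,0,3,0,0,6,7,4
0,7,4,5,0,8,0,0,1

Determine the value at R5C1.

R8C6 = 2: row 8 has {3,4,6,7}; col 6 has {4,6,8,9}; box has {1,3,4,5,8} → only 2 remains.
R3C6 = 5: row 3 has {1,3,4,6,7}; col 6 has {2,4,6,8,9}; box has {4,9} → only 5 remains.
R6C6 = 7: row 6 has {1,3,5,6,9}; col 6 has {2,4,5,6,8,9}; box has {1,5,6,9} → only 7 remains.
R6C9 = 2: row 6 has {1,3,5,6,7,9}; col 9 has {1,4,6,8}; box has {1,6,8,9} → only 2 remains.
R8C5 = 9: row 8 has {2,3,4,6,7}; col 5 has {1,5}; box has {1,2,3,4,5,8} → only 9 remains.
R9C5 = 6: row 9 has {1,4,5,7,8}; col 5 has {1,5,9}; box has {1,2,3,4,5,8,9} → only 6 remains.
R3C9 = 9: row 3 has {1,3,4,5,6,7}; col 9 has {1,2,4,6,8}; box has {1,5,6,7} → only 9 remains.
R5C4 = 2: row 5 has {1,6,8}; col 4 has {1,3,4,5,9}; box has {1,5,6,7,9} → only 2 remains.
R5C6 = 3: row 5 has {1,2,6,8}; col 6 has {2,4,5,6,7,8,9}; box has {1,2,5,6,7,9} → only 3 remains.
R6C4 = 8: row 6 has {1,2,3,5,6,7,9}; col 4 has {1,2,3,4,5,9}; box has {1,2,3,5,6,7,9} → only 8 remains.
R7C5 = 7: row 7 has {1,3,4,8}; col 5 has {1,5,6,9}; box has {1,2,3,4,5,6,8,9} → only 7 remains.
R7C9 = 5: row 7 has {1,3,4,7,8}; col 9 has {1,2,4,6,8,9}; box has {1,4,6,7,8} → only 5 remains.
R8C2 = 8: row 8 has {2,3,4,6,7,9}; col 2 has {1,3,5,6,7}; box has {3,4,7} → only 8 remains.
R8C3 = 5: row 8 has {2,3,4,6,7,8,9}; col 3 has {1,2,3,4}; box has {3,4,7,8} → only 5 remains.
R1C4 = 7: row 1 has {1,6,9}; col 4 has {1,2,3,4,5,8,9}; box has {4,5,9} → only 7 remains.
R2C4 = 6: row 2 has {5}; col 4 has {1,2,3,4,5,7,8,9}; box has {4,5,7,9} → only 6 remains.
R2C6 = 1: row 2 has {5,6}; col 6 has {2,3,4,5,6,7,8,9}; box has {4,5,6,7,9} → only 1 remains.
R2C9 = 3: row 2 has {1,5,6}; col 9 has {1,2,4,5,6,8,9}; box has {1,5,6,7,9} → only 3 remains.
R3C8 = 2: row 3 has {1,3,4,5,6,7,9}; col 8 has {1,5,6,7,8}; box has {1,3,5,6,7,9} → only 2 remains.
R4C9 = 7: row 4 has {1,2,5,6,9}; col 9 has {1,2,3,4,5,6,8,9}; box has {1,2,6,8,9} → only 7 remains.
R5C5 = 4: row 5 has {1,2,3,6,8}; col 5 has {1,5,6,7,9}; box has {1,2,3,5,6,7,8,9} → only 4 remains.
R5C7 = 5: row 5 has {1,2,3,4,6,8}; col 7 has {1,6,7,9}; box has {1,2,6,7,8,9} → only 5 remains.
R6C2 = 4: row 6 has {1,2,3,5,6,7,8,9}; col 2 has {1,3,5,6,7,8}; box has {1,2,3,5,6} → only 4 remains.
R7C7 = 2: row 7 has {1,3,4,5,7,8}; col 7 has {1,5,6,7,9}; box has {1,4,5,6,7,8} → only 2 remains.
R8C1 = 1: row 8 has {2,3,4,5,6,7,8,9}; col 1 has {3,6}; box has {3,4,5,7,8} → only 1 remains.
R9C7 = 3: row 9 has {1,4,5,6,7,8}; col 7 has {1,2,5,6,7,9}; box has {1,2,4,5,6,7,8} → only 3 remains.
R9C8 = 9: row 9 has {1,3,4,5,6,7,8}; col 8 has {1,2,5,6,7,8}; box has {1,2,3,4,5,6,7,8} → only 9 remains.
R1C2 = 2: row 1 has {1,6,7,9}; col 2 has {1,3,4,5,6,7,8}; box has {1,3,6} → only 2 remains.
R1C3 = 8: row 1 has {1,2,6,7,9}; col 3 has {1,2,3,4,5}; box has {1,2,3,6} → only 8 remains.
R1C5 = 3: row 1 has {1,2,6,7,8,9}; col 5 has {1,4,5,6,7,9}; box has {1,4,5,6,7,9} → only 3 remains.
R1C8 = 4: row 1 has {1,2,3,6,7,8,9}; col 8 has {1,2,5,6,7,8,9}; box has {1,2,3,5,6,7,9} → only 4 remains.
R2C2 = 9: row 2 has {1,3,5,6}; col 2 has {1,2,3,4,5,6,7,8}; box has {1,2,3,6,8} → only 9 remains.
R2C3 = 7: row 2 has {1,3,5,6,9}; col 3 has {1,2,3,4,5,8}; box has {1,2,3,6,8,9} → only 7 remains.
R2C7 = 8: row 2 has {1,3,5,6,7,9}; col 7 has {1,2,3,5,6,7,9}; box has {1,2,3,4,5,6,7,9} → only 8 remains.
R3C5 = 8: row 3 has {1,2,3,4,5,6,7,9}; col 5 has {1,3,4,5,6,7,9}; box has {1,3,4,5,6,7,9} → only 8 remains.
R4C1 = 8: row 4 has {1,2,5,6,7,9}; col 1 has {1,3,6}; box has {1,2,3,4,5,6} → only 8 remains.
R4C7 = 4: row 4 has {1,2,5,6,7,8,9}; col 7 has {1,2,3,5,6,7,8,9}; box has {1,2,5,6,7,8,9} → only 4 remains.
R4C8 = 3: row 4 has {1,2,4,5,6,7,8,9}; col 8 has {1,2,4,5,6,7,8,9}; box has {1,2,4,5,6,7,8,9} → only 3 remains.
R5C3 = 9: row 5 has {1,2,3,4,5,6,8}; col 3 has {1,2,3,4,5,7,8}; box has {1,2,3,4,5,6,8} → only 9 remains.
R7C1 = 9: row 7 has {1,2,3,4,5,7,8}; col 1 has {1,3,6,8}; box has {1,3,4,5,7,8} → only 9 remains.
R7C3 = 6: row 7 has {1,2,3,4,5,7,8,9}; col 3 has {1,2,3,4,5,7,8,9}; box has {1,3,4,5,7,8,9} → only 6 remains.
R9C1 = 2: row 9 has {1,3,4,5,6,7,8,9}; col 1 has {1,3,6,8,9}; box has {1,3,4,5,6,7,8,9} → only 2 remains.
R1C1 = 5: row 1 has {1,2,3,4,6,7,8,9}; col 1 has {1,2,3,6,8,9}; box has {1,2,3,6,7,8,9} → only 5 remains.
R2C1 = 4: row 2 has {1,3,5,6,7,8,9}; col 1 has {1,2,3,5,6,8,9}; box has {1,2,3,5,6,7,8,9} → only 4 remains.
R2C5 = 2: row 2 has {1,3,4,5,6,7,8,9}; col 5 has {1,3,4,5,6,7,8,9}; box has {1,3,4,5,6,7,8,9} → only 2 remains.
R5C1 = 7: row 5 has {1,2,3,4,5,6,8,9}; col 1 has {1,2,3,4,5,6,8,9}; box has {1,2,3,4,5,6,8,9} → only 7 remains.

7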